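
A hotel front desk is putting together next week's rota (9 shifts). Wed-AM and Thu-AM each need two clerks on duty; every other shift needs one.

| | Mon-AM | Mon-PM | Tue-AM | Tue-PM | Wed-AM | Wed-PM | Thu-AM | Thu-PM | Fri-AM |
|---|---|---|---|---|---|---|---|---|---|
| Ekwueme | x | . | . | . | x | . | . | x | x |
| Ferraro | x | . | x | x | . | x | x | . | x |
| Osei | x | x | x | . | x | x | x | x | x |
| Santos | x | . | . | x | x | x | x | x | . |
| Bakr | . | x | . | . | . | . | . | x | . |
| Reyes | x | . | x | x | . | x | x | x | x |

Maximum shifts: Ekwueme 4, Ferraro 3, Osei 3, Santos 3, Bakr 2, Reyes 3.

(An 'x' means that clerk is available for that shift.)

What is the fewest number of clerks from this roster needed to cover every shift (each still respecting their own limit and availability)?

11 slots to fill and no one can take more than 4, so at least ⌈11/4⌉ = 3 clerks are needed.
Any 3 clerks together have capacity at most 4+3+3 = 10 < 11 slots, so 3 can never suffice.
Ekwueme, Ferraro, Osei, and Santos alone can cover everything: Mon-AM→Ekwueme, Mon-PM→Osei, Tue-AM→Ferraro, Tue-PM→Ferraro, Wed-AM→Ekwueme+Osei, Wed-PM→Ferraro, Thu-AM→Osei+Santos, Thu-PM→Ekwueme, Fri-AM→Ekwueme.

4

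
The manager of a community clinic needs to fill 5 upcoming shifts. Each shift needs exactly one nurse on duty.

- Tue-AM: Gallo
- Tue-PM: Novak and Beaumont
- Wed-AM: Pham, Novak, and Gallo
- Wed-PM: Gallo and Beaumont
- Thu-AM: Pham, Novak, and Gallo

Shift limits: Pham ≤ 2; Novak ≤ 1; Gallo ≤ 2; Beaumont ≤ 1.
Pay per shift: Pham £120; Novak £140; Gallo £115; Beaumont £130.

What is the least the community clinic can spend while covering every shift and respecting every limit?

Tue-AM can only be covered by Gallo, so that assignment is forced.
Picking the cheapest available nurse for each shift independently would cost £590, but that ignores the shift limits.
An optimal schedule: Tue-AM→Gallo, Tue-PM→Beaumont, Wed-AM→Pham, Wed-PM→Gallo, Thu-AM→Pham.
Total: 115 + 130 + 120 + 115 + 120 = £600.

£600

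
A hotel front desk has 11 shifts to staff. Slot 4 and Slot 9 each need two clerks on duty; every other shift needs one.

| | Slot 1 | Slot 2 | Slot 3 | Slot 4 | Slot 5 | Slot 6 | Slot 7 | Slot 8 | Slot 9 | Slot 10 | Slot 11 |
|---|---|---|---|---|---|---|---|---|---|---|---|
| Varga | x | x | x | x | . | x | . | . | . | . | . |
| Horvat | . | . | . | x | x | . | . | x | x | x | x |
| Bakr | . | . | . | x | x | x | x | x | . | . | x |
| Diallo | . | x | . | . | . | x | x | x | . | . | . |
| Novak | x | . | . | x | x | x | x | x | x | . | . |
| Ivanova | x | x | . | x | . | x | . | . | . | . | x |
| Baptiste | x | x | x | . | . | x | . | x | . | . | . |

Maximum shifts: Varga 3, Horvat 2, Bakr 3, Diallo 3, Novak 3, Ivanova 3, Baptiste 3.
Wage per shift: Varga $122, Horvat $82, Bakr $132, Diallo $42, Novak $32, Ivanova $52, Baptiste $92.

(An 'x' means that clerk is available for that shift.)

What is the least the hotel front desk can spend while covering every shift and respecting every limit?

$726

Slot 9 can only be covered by Horvat and Novak, so that assignment is forced.
Slot 10 can only be covered by Horvat, so that assignment is forced.
Picking the cheapest available clerk for each shift independently would cost $626, but that ignores the shift limits.
An optimal schedule: Slot 1→Ivanova, Slot 2→Diallo, Slot 3→Baptiste, Slot 4→Novak+Ivanova, Slot 5→Novak, Slot 6→Baptiste, Slot 7→Diallo, Slot 8→Diallo, Slot 9→Novak+Horvat, Slot 10→Horvat, Slot 11→Ivanova.
Total: 52 + 42 + 92 + 32 + 52 + 32 + 92 + 42 + 42 + 32 + 82 + 82 + 52 = $726.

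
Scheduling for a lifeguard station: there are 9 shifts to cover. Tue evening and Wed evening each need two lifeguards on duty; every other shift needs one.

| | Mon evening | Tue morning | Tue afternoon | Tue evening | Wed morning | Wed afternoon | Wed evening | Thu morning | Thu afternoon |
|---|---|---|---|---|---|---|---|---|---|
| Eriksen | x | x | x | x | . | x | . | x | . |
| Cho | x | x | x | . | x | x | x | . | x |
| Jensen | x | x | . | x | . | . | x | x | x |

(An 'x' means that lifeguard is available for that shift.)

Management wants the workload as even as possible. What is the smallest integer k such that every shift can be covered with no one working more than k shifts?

4

With 3 lifeguards and 11 worker-slots to fill, someone must work at least ⌈11/3⌉ = 4 shifts, so k ≥ 4.
k = 4 works: Mon evening→Cho, Tue morning→Jensen, Tue afternoon→Eriksen, Tue evening→Eriksen+Jensen, Wed morning→Cho, Wed afternoon→Eriksen, Wed evening→Cho+Jensen, Thu morning→Eriksen, Thu afternoon→Cho.
Loads: Eriksen 4, Cho 4, Jensen 3 — all ≤ 4.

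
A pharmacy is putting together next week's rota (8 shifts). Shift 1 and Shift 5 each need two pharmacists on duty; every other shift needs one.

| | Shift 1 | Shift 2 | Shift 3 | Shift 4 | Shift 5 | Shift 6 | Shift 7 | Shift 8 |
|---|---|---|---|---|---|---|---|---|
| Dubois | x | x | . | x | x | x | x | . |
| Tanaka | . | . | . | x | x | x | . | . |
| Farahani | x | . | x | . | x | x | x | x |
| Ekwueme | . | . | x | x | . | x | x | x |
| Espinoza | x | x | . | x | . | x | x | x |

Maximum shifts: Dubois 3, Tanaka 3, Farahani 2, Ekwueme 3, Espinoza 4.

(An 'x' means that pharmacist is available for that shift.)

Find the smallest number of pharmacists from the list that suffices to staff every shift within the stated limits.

10 slots to fill and no one can take more than 4, so at least ⌈10/4⌉ = 3 pharmacists are needed.
No set of 3 pharmacists can cover every shift (each such set leaves at least one shift with no one available or exceeds a cap).
Dubois, Tanaka, Farahani, and Ekwueme alone can cover everything: Shift 1→Dubois+Farahani, Shift 2→Dubois, Shift 3→Farahani, Shift 4→Tanaka, Shift 5→Dubois+Tanaka, Shift 6→Tanaka, Shift 7→Ekwueme, Shift 8→Ekwueme.

4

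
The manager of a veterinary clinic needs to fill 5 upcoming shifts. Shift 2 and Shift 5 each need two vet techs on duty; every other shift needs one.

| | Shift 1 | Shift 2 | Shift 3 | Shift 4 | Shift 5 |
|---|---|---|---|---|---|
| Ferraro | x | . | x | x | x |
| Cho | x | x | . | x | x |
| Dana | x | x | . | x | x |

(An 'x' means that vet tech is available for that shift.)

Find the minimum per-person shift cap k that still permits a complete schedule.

With 3 vet techs and 7 worker-slots to fill, someone must work at least ⌈7/3⌉ = 3 shifts, so k ≥ 3.
k = 3 works: Shift 1→Ferraro, Shift 2→Cho+Dana, Shift 3→Ferraro, Shift 4→Ferraro, Shift 5→Cho+Dana.
Loads: Ferraro 3, Cho 2, Dana 2 — all ≤ 3.

3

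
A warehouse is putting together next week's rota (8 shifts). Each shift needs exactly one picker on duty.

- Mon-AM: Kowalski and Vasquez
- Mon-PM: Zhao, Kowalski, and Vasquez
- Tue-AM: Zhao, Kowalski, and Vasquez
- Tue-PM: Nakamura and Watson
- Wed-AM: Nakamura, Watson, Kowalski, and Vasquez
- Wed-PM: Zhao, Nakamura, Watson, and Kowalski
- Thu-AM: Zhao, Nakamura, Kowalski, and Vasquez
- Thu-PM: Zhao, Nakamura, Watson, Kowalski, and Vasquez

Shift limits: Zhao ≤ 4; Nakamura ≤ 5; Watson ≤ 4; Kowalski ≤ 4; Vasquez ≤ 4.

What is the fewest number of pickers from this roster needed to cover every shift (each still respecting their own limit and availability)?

8 slots to fill and no one can take more than 5, so at least ⌈8/5⌉ = 2 pickers are needed.
Nakamura and Kowalski alone can cover everything: Mon-AM→Kowalski, Mon-PM→Kowalski, Tue-AM→Kowalski, Tue-PM→Nakamura, Wed-AM→Nakamura, Wed-PM→Nakamura, Thu-AM→Nakamura, Thu-PM→Nakamura.

2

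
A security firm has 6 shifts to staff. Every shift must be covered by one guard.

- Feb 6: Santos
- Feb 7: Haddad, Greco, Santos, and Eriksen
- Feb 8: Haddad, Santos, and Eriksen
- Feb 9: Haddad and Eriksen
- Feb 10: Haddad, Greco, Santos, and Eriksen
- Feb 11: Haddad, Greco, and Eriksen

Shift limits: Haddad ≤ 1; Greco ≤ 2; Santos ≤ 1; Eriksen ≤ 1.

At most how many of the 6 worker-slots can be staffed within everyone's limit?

Total capacity across all guards is 1+2+1+1 = 5, and 6 slots are needed, so at most 5 can be filled.
An assignment achieving 5: Feb 6→Santos, Feb 7→Greco, Feb 8→Eriksen, Feb 9→Haddad, Feb 11→Greco.
Loads: Haddad 1/1, Greco 2/2, Santos 1/1, Eriksen 1/1.

5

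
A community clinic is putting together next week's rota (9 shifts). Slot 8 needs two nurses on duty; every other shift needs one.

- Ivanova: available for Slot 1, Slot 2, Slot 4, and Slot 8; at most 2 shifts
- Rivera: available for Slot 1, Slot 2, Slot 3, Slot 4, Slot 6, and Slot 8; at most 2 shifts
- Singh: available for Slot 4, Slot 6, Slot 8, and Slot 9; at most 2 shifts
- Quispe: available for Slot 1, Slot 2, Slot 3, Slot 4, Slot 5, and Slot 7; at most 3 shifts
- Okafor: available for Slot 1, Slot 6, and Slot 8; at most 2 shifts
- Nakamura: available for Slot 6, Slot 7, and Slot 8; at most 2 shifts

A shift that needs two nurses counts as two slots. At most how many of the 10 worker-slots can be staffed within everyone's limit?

10

Total capacity across all nurses is 2+2+2+3+2+2 = 13, and 10 slots are needed, so at most 10 can be filled.
An assignment achieving 10: Slot 1→Ivanova, Slot 2→Ivanova, Slot 3→Rivera, Slot 4→Rivera, Slot 5→Quispe, Slot 6→Singh, Slot 7→Quispe, Slot 8→Okafor+Nakamura, Slot 9→Singh.
Loads: Ivanova 2/2, Rivera 2/2, Singh 2/2, Quispe 2/3, Okafor 1/2, Nakamura 1/2.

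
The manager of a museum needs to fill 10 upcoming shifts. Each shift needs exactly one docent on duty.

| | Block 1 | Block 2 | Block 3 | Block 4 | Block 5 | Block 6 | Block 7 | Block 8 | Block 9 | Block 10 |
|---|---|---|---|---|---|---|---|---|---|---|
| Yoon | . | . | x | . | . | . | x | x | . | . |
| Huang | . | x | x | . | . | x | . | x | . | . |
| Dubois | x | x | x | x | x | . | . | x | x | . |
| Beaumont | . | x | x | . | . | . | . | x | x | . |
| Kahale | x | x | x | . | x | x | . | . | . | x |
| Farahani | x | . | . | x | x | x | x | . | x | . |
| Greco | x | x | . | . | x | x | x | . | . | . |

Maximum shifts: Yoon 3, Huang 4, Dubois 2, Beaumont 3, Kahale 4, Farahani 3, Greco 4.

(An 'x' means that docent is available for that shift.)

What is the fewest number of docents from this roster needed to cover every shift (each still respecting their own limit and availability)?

10 slots to fill and no one can take more than 4, so at least ⌈10/4⌉ = 3 docents are needed.
Yoon, Kahale, and Farahani alone can cover everything: Block 1→Kahale, Block 2→Kahale, Block 3→Yoon, Block 4→Farahani, Block 5→Kahale, Block 6→Farahani, Block 7→Yoon, Block 8→Yoon, Block 9→Farahani, Block 10→Kahale.

3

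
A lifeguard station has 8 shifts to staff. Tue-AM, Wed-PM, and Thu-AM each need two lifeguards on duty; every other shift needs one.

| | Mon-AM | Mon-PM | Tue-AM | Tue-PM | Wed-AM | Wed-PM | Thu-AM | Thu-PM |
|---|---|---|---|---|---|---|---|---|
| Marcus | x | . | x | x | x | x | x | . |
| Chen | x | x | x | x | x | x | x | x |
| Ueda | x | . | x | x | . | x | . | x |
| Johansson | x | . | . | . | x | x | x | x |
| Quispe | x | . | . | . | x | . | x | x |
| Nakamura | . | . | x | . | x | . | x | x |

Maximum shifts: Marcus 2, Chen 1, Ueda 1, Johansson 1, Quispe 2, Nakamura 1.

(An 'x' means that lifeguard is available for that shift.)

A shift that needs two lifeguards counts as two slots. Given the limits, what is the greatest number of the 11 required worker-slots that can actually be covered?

Total capacity across all lifeguards is 2+1+1+1+2+1 = 8, and 11 slots are needed, so at most 8 can be filled.
An assignment achieving 8: Mon-AM→Quispe, Mon-PM→Chen, Tue-AM→Marcus+Ueda, Tue-PM→Marcus, Wed-AM→Quispe, Wed-PM→Johansson, Thu-AM→Nakamura.
Loads: Marcus 2/2, Chen 1/1, Ueda 1/1, Johansson 1/1, Quispe 2/2, Nakamura 1/1.

8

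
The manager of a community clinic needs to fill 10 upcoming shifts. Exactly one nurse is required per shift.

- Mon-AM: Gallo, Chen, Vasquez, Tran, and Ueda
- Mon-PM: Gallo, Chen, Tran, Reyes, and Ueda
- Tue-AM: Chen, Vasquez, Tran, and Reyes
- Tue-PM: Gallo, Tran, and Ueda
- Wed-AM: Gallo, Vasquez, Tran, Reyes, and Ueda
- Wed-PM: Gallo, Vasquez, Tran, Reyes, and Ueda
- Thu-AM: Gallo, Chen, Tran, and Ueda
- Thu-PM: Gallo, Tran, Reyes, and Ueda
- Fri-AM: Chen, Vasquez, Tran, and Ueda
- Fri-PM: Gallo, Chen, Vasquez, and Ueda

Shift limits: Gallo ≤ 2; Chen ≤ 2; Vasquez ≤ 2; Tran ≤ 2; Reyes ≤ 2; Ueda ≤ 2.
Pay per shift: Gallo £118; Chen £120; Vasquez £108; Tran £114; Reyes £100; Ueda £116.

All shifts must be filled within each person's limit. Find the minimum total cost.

Picking the cheapest available nurse for each shift independently would cost £1052, but that ignores the shift limits.
An optimal schedule: Mon-AM→Ueda, Mon-PM→Ueda, Tue-AM→Reyes, Tue-PM→Tran, Wed-AM→Gallo, Wed-PM→Gallo, Thu-AM→Tran, Thu-PM→Reyes, Fri-AM→Vasquez, Fri-PM→Vasquez.
Total: 116 + 116 + 100 + 114 + 118 + 118 + 114 + 100 + 108 + 108 = £1112.

£1112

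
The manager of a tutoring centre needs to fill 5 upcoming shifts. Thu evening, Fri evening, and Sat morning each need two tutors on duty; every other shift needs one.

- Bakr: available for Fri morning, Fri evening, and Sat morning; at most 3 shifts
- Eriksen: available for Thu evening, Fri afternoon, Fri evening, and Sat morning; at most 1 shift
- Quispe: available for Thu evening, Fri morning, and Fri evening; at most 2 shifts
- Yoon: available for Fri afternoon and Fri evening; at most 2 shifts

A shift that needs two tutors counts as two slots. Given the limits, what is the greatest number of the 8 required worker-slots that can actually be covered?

Total capacity across all tutors is 3+1+2+2 = 8, and 8 slots are needed, so at most 8 can be filled.
Shifts {Thu evening, Sat morning} need 4 slots but only Bakr, Eriksen, and Quispe are available for them, supplying at most 3 — so at least 1 slot must go unfilled.
An assignment achieving 7: Thu evening→Eriksen+Quispe, Fri morning→Bakr, Fri afternoon→Yoon, Fri evening→Bakr+Quispe, Sat morning→Bakr.
Loads: Bakr 3/3, Eriksen 1/1, Quispe 2/2, Yoon 1/2.

7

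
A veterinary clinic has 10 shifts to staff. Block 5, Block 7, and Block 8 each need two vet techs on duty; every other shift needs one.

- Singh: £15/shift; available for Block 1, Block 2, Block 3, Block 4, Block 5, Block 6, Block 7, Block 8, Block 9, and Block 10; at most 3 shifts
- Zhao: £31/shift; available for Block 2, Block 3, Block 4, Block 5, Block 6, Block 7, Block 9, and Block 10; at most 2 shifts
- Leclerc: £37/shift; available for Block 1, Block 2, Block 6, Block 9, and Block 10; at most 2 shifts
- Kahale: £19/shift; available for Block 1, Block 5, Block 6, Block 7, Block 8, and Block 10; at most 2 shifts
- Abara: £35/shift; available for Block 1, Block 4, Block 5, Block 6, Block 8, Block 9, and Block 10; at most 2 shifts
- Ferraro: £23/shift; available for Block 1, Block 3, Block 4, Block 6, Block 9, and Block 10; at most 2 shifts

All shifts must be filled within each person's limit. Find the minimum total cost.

Picking the cheapest available vet tech for each shift independently would cost £207, but that ignores the shift limits.
An optimal schedule: Block 1→Leclerc, Block 2→Singh, Block 3→Singh, Block 4→Zhao, Block 5→Kahale+Abara, Block 6→Ferraro, Block 7→Singh+Zhao, Block 8→Kahale+Abara, Block 9→Leclerc, Block 10→Ferraro.
Total: 37 + 15 + 15 + 31 + 19 + 35 + 23 + 15 + 31 + 19 + 35 + 37 + 23 = £335.

£335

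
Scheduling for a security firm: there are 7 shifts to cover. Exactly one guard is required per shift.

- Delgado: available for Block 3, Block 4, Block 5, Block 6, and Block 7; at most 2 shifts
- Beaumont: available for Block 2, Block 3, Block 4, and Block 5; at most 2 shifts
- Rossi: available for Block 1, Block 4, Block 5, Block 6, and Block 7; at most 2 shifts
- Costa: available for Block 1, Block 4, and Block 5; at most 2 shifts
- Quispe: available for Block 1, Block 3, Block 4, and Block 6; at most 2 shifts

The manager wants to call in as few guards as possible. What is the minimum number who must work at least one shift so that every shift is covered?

7 slots to fill and no one can take more than 2, so at least ⌈7/2⌉ = 4 guards are needed.
Delgado, Beaumont, Rossi, and Costa alone can cover everything: Block 1→Rossi, Block 2→Beaumont, Block 3→Delgado, Block 4→Beaumont, Block 5→Costa, Block 6→Delgado, Block 7→Rossi.

4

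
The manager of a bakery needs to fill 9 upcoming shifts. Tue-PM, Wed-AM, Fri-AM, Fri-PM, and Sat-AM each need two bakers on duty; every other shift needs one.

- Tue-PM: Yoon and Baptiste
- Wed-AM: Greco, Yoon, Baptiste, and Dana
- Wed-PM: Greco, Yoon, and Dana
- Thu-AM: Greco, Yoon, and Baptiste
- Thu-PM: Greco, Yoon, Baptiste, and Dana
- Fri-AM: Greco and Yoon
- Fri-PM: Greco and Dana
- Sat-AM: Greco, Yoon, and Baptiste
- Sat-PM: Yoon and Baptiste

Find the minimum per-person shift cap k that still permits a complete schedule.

4

With 4 bakers and 14 worker-slots to fill, someone must work at least ⌈14/4⌉ = 4 shifts, so k ≥ 4.
k = 4 works: Tue-PM→Yoon+Baptiste, Wed-AM→Baptiste+Dana, Wed-PM→Greco, Thu-AM→Greco, Thu-PM→Baptiste, Fri-AM→Greco+Yoon, Fri-PM→Greco+Dana, Sat-AM→Yoon+Baptiste, Sat-PM→Yoon.
Loads: Greco 4, Yoon 4, Baptiste 4, Dana 2 — all ≤ 4.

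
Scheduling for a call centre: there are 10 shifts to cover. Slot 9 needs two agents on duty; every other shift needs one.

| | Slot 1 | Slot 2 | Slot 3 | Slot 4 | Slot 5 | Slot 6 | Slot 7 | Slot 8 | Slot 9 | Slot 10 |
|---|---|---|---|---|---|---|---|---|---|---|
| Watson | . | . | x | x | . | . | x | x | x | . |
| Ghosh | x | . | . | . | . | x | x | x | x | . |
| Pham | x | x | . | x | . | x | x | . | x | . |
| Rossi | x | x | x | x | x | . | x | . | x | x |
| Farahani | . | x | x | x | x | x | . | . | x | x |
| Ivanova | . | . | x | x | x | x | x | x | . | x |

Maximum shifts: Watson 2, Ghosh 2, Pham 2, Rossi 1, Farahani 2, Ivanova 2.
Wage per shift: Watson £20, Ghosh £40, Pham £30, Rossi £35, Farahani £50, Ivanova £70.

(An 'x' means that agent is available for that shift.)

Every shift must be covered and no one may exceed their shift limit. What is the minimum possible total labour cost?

Picking the cheapest available agent for each shift independently would cost £290, but that ignores the shift limits.
An optimal schedule: Slot 1→Ghosh, Slot 2→Pham, Slot 3→Watson, Slot 4→Ivanova, Slot 5→Rossi, Slot 6→Ghosh, Slot 7→Ivanova, Slot 8→Watson, Slot 9→Pham+Farahani, Slot 10→Farahani.
Total: 40 + 30 + 20 + 70 + 35 + 40 + 70 + 20 + 30 + 50 + 50 = £455.

£455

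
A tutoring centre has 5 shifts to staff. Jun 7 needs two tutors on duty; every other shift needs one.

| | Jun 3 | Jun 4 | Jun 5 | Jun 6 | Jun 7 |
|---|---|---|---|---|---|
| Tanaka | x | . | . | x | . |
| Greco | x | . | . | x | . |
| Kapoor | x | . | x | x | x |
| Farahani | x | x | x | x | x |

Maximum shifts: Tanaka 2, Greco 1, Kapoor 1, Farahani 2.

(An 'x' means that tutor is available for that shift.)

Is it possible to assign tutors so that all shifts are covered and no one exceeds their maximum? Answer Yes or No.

Total capacity is 6 and 6 slots are needed, so capacity alone doesn't rule it out.
Shifts {Jun 4, Jun 5, Jun 7} need 4 worker-slots in total, but the tutors available for any of those shifts (Kapoor and Farahani) can supply at most 3 among them. So no valid schedule exists.

No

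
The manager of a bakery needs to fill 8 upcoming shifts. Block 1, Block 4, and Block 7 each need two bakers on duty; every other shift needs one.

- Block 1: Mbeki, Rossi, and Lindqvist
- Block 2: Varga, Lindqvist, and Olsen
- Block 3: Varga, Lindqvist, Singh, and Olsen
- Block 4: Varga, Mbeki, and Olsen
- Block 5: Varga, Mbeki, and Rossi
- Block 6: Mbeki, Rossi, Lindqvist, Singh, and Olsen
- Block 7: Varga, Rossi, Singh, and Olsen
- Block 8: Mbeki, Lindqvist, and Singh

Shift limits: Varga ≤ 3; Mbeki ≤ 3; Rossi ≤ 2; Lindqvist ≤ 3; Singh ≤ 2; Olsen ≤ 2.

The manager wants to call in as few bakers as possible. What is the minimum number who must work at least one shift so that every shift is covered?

4

11 slots to fill and no one can take more than 3, so at least ⌈11/3⌉ = 4 bakers are needed.
Varga, Mbeki, Rossi, and Lindqvist alone can cover everything: Block 1→Mbeki+Lindqvist, Block 2→Varga, Block 3→Lindqvist, Block 4→Varga+Mbeki, Block 5→Rossi, Block 6→Lindqvist, Block 7→Varga+Rossi, Block 8→Mbeki.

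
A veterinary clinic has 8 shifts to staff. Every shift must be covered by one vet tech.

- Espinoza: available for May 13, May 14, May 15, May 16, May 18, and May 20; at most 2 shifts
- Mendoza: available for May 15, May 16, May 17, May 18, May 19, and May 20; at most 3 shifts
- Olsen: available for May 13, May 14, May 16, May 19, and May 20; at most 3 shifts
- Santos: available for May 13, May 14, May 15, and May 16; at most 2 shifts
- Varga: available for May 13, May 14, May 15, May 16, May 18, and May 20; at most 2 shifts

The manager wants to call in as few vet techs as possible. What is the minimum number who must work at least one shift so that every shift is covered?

8 slots to fill and no one can take more than 3, so at least ⌈8/3⌉ = 3 vet techs are needed.
Espinoza, Mendoza, and Olsen alone can cover everything: May 13→Espinoza, May 14→Espinoza, May 15→Mendoza, May 16→Olsen, May 17→Mendoza, May 18→Mendoza, May 19→Olsen, May 20→Olsen.

3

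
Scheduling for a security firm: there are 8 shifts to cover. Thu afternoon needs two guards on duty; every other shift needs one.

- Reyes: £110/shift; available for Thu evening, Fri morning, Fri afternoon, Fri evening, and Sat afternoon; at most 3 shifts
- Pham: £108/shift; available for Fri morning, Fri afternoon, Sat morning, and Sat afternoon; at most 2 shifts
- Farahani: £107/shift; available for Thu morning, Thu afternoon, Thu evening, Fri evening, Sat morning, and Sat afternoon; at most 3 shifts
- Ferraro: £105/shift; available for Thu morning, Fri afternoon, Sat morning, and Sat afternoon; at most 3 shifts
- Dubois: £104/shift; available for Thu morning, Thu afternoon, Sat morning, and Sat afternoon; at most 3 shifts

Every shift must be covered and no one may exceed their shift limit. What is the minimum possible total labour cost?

Thu afternoon can only be covered by Farahani and Dubois, so that assignment is forced.
Picking the cheapest available guard for each shift independently would cost £950, but that ignores the shift limits.
An optimal schedule: Thu morning→Dubois, Thu afternoon→Dubois+Farahani, Thu evening→Farahani, Fri morning→Pham, Fri afternoon→Ferraro, Fri evening→Farahani, Sat morning→Dubois, Sat afternoon→Ferraro.
Total: 104 + 104 + 107 + 107 + 108 + 105 + 107 + 104 + 105 = £951.

£951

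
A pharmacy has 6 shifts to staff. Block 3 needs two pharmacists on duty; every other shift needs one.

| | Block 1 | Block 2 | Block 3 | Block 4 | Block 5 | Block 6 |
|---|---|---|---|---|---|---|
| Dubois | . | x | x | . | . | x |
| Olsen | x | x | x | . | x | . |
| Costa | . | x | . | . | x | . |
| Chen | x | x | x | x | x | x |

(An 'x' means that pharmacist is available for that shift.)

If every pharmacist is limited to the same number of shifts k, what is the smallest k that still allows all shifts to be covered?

2

With 4 pharmacists and 7 worker-slots to fill, someone must work at least ⌈7/4⌉ = 2 shifts, so k ≥ 2.
k = 2 works: Block 1→Olsen, Block 2→Costa, Block 3→Dubois+Olsen, Block 4→Chen, Block 5→Costa, Block 6→Dubois.
Loads: Dubois 2, Olsen 2, Costa 2, Chen 1 — all ≤ 2.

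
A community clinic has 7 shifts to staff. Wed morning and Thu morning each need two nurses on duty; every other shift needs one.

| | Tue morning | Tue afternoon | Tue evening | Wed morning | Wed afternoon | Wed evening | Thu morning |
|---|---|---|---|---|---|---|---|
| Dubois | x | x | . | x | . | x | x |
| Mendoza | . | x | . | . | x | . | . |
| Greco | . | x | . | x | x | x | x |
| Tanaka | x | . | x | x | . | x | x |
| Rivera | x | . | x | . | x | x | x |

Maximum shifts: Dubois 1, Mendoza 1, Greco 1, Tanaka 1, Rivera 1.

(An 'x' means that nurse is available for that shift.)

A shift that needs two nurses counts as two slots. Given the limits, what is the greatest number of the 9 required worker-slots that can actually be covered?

5

Total capacity across all nurses is 1+1+1+1+1 = 5, and 9 slots are needed, so at most 5 can be filled.
An assignment achieving 5: Tue morning→Dubois, Tue afternoon→Mendoza, Tue evening→Tanaka, Wed morning→Greco, Wed afternoon→Rivera.
Loads: Dubois 1/1, Mendoza 1/1, Greco 1/1, Tanaka 1/1, Rivera 1/1.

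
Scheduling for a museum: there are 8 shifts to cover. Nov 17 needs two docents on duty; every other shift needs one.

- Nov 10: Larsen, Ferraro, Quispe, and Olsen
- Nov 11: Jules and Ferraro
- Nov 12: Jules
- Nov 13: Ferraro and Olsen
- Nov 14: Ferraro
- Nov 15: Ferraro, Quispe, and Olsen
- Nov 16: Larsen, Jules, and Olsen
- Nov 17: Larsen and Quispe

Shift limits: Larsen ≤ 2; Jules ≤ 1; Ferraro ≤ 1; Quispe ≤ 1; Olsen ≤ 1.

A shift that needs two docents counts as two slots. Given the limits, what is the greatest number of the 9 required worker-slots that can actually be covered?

Total capacity across all docents is 2+1+1+1+1 = 6, and 9 slots are needed, so at most 6 can be filled.
An assignment achieving 6: Nov 12→Jules, Nov 13→Olsen, Nov 14→Ferraro, Nov 16→Larsen, Nov 17→Larsen+Quispe.
Loads: Larsen 2/2, Jules 1/1, Ferraro 1/1, Quispe 1/1, Olsen 1/1.

6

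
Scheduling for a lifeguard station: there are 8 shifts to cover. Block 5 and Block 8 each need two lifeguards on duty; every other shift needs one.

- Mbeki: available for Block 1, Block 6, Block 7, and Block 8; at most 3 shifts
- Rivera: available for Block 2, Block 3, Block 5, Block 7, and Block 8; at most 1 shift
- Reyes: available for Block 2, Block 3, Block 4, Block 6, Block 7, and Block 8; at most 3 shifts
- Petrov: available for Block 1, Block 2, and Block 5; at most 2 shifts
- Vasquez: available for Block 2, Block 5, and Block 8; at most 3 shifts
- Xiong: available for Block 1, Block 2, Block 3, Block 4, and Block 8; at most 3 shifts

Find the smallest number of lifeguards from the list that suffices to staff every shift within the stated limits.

10 slots to fill and no one can take more than 3, so at least ⌈10/3⌉ = 4 lifeguards are needed.
Mbeki, Rivera, Reyes, and Vasquez alone can cover everything: Block 1→Mbeki, Block 2→Vasquez, Block 3→Reyes, Block 4→Reyes, Block 5→Rivera+Vasquez, Block 6→Mbeki, Block 7→Mbeki, Block 8→Reyes+Vasquez.

4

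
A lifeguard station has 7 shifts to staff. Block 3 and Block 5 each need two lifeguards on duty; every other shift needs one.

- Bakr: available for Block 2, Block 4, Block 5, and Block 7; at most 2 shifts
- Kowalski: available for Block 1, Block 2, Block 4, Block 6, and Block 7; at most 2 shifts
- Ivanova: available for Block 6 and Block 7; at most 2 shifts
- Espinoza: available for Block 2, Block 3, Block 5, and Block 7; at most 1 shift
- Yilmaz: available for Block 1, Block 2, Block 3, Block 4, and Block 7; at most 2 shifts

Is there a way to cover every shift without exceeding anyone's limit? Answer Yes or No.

No

Total capacity is 9 and 9 slots are needed, so capacity alone doesn't rule it out.
Shifts {Block 3, Block 5} need 4 worker-slots in total, but the lifeguards available for any of those shifts (Bakr, Espinoza, and Yilmaz) can supply at most 3 among them. So no valid schedule exists.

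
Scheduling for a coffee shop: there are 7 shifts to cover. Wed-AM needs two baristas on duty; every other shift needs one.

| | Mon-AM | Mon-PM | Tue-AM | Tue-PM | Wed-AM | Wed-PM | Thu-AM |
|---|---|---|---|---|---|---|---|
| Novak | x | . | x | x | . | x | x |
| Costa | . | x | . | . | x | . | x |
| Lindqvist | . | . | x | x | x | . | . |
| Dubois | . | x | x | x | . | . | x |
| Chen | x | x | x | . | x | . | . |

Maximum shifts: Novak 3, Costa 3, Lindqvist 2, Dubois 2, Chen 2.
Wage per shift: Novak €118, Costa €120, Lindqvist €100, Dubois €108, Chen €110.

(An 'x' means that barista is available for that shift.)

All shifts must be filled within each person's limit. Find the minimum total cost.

Wed-PM can only be covered by Novak, so that assignment is forced.
Picking the cheapest available barista for each shift independently would cost €854, but that ignores the shift limits.
An optimal schedule: Mon-AM→Chen, Mon-PM→Dubois, Tue-AM→Novak, Tue-PM→Lindqvist, Wed-AM→Lindqvist+Chen, Wed-PM→Novak, Thu-AM→Dubois.
Total: 110 + 108 + 118 + 100 + 100 + 110 + 118 + 108 = €872.

€872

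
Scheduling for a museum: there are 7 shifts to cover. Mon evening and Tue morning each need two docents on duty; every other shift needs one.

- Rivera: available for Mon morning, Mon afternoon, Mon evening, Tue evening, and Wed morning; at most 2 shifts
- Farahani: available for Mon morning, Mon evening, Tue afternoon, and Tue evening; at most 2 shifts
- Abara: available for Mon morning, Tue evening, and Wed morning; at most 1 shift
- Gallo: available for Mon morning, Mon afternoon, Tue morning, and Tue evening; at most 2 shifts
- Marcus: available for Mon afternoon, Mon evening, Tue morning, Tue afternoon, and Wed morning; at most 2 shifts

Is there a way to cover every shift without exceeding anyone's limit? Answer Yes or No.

Tue morning can only be covered by Gallo and Marcus, so that assignment is forced.
One valid schedule: Mon morning→Abara, Mon afternoon→Rivera, Mon evening→Rivera+Farahani, Tue morning→Gallo+Marcus, Tue afternoon→Farahani, Tue evening→Gallo, Wed morning→Marcus.
Loads: Rivera 2/2, Farahani 2/2, Abara 1/1, Gallo 2/2, Marcus 2/2 — all within limits.

Yes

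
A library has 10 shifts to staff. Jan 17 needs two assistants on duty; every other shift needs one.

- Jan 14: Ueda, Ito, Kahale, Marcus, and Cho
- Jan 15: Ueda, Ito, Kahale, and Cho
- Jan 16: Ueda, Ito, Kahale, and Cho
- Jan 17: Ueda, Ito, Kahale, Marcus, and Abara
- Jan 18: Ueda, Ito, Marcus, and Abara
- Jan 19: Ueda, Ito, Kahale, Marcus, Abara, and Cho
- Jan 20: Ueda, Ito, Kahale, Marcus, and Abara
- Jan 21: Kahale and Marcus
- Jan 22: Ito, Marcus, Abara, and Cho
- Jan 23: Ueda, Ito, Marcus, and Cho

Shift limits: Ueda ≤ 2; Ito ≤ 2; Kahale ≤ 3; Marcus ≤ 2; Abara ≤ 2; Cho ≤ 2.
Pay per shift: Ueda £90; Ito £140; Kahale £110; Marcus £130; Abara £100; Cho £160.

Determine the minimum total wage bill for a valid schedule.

£1250

Picking the cheapest available assistant for each shift independently would cost £1030, but that ignores the shift limits.
An optimal schedule: Jan 14→Kahale, Jan 15→Ueda, Jan 16→Ueda, Jan 17→Marcus+Abara, Jan 18→Ito, Jan 19→Abara, Jan 20→Kahale, Jan 21→Kahale, Jan 22→Ito, Jan 23→Marcus.
Total: 110 + 90 + 90 + 130 + 100 + 140 + 100 + 110 + 110 + 140 + 130 = £1250.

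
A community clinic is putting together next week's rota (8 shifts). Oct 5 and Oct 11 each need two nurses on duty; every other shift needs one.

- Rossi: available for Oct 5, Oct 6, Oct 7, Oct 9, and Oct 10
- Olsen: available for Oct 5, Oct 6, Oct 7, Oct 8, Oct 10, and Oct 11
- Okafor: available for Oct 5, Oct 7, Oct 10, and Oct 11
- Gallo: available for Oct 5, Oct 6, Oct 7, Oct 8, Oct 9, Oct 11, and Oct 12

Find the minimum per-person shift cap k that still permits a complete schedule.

3

With 4 nurses and 10 worker-slots to fill, someone must work at least ⌈10/4⌉ = 3 shifts, so k ≥ 3.
k = 3 works: Oct 5→Okafor+Gallo, Oct 6→Rossi, Oct 7→Olsen, Oct 8→Olsen, Oct 9→Rossi, Oct 10→Rossi, Oct 11→Olsen+Okafor, Oct 12→Gallo.
Loads: Rossi 3, Olsen 3, Okafor 2, Gallo 2 — all ≤ 3.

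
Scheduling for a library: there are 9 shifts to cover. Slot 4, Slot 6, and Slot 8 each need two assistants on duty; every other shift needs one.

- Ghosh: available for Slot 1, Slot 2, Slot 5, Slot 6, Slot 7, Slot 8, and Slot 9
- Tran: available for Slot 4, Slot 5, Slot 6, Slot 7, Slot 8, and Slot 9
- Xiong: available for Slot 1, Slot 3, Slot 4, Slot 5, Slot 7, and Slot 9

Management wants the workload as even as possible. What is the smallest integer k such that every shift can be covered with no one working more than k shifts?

4

With 3 assistants and 12 worker-slots to fill, someone must work at least ⌈12/3⌉ = 4 shifts, so k ≥ 4.
k = 4 works: Slot 1→Ghosh, Slot 2→Ghosh, Slot 3→Xiong, Slot 4→Tran+Xiong, Slot 5→Tran, Slot 6→Ghosh+Tran, Slot 7→Xiong, Slot 8→Ghosh+Tran, Slot 9→Xiong.
Loads: Ghosh 4, Tran 4, Xiong 4 — all ≤ 4.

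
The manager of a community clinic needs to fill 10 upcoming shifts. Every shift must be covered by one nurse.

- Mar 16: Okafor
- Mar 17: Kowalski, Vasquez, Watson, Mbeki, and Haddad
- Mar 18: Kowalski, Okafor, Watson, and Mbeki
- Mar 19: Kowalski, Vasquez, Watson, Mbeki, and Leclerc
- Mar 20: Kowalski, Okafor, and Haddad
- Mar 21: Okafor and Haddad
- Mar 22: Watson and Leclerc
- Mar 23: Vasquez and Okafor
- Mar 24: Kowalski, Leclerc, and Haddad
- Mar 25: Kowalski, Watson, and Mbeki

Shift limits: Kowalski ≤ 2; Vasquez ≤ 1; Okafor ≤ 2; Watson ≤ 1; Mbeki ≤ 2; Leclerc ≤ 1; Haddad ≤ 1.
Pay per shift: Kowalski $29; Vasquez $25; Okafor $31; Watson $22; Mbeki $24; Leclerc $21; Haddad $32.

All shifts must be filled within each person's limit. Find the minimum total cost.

$268

Mar 16 can only be covered by Okafor, so that assignment is forced.
Picking the cheapest available nurse for each shift independently would cost $245, but that ignores the shift limits.
An optimal schedule: Mar 16→Okafor, Mar 17→Haddad, Mar 18→Mbeki, Mar 19→Leclerc, Mar 20→Kowalski, Mar 21→Okafor, Mar 22→Watson, Mar 23→Vasquez, Mar 24→Kowalski, Mar 25→Mbeki.
Total: 31 + 32 + 24 + 21 + 29 + 31 + 22 + 25 + 29 + 24 = $268.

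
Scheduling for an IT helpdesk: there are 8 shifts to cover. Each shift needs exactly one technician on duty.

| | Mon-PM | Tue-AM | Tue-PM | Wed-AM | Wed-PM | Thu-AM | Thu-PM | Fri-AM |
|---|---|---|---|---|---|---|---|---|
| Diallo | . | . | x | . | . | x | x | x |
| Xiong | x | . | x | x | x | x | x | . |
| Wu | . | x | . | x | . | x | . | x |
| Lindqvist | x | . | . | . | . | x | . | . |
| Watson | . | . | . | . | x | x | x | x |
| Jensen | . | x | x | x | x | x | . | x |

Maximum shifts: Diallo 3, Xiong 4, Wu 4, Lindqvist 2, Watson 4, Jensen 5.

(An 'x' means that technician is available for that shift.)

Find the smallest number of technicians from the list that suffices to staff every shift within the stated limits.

2

8 slots to fill and no one can take more than 5, so at least ⌈8/5⌉ = 2 technicians are needed.
Xiong and Wu alone can cover everything: Mon-PM→Xiong, Tue-AM→Wu, Tue-PM→Xiong, Wed-AM→Wu, Wed-PM→Xiong, Thu-AM→Wu, Thu-PM→Xiong, Fri-AM→Wu.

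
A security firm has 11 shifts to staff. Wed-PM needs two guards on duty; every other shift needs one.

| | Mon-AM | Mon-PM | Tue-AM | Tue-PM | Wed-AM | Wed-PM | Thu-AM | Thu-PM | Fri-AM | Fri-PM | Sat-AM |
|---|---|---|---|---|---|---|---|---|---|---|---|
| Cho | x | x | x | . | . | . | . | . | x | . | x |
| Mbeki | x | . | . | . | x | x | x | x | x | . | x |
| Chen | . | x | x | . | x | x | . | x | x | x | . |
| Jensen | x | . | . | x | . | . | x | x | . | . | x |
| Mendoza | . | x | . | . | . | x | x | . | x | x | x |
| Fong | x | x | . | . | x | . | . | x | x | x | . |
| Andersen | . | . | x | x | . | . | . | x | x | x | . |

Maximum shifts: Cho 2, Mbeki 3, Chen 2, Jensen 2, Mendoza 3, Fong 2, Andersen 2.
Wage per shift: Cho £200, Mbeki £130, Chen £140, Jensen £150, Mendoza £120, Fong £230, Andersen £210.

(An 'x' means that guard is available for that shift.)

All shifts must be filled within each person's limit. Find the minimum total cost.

£1730

Picking the cheapest available guard for each shift independently would cost £1530, but that ignores the shift limits.
An optimal schedule: Mon-AM→Mbeki, Mon-PM→Mendoza, Tue-AM→Chen, Tue-PM→Jensen, Wed-AM→Mbeki, Wed-PM→Mendoza+Mbeki, Thu-AM→Mendoza, Thu-PM→Jensen, Fri-AM→Cho, Fri-PM→Chen, Sat-AM→Cho.
Total: 130 + 120 + 140 + 150 + 130 + 120 + 130 + 120 + 150 + 200 + 140 + 200 = £1730.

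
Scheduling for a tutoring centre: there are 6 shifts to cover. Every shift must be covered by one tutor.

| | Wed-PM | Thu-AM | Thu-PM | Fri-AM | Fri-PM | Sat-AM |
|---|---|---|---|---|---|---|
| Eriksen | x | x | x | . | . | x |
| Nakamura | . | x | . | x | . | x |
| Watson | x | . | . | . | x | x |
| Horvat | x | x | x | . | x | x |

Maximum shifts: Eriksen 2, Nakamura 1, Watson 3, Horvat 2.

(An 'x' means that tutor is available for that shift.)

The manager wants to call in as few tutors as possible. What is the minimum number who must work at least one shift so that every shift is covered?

3

6 slots to fill and no one can take more than 3, so at least ⌈6/3⌉ = 2 tutors are needed.
Any 2 tutors together have capacity at most 3+2 = 5 < 6 slots, so 2 can never suffice.
Eriksen, Nakamura, and Watson alone can cover everything: Wed-PM→Watson, Thu-AM→Eriksen, Thu-PM→Eriksen, Fri-AM→Nakamura, Fri-PM→Watson, Sat-AM→Watson.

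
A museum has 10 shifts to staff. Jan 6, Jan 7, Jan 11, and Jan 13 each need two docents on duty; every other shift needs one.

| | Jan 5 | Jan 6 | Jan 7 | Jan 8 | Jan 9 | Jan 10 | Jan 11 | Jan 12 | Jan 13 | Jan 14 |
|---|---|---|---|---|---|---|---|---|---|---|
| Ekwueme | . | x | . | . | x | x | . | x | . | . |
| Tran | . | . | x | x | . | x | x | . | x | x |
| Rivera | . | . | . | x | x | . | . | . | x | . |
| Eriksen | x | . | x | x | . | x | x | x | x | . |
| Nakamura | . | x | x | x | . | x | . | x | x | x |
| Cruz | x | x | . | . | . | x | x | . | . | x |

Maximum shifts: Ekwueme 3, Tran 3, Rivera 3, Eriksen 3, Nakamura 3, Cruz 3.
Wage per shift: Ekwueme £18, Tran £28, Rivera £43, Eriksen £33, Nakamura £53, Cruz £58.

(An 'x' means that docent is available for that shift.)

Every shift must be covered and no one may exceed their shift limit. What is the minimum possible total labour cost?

£472

Picking the cheapest available docent for each shift independently would cost £397, but that ignores the shift limits.
An optimal schedule: Jan 5→Eriksen, Jan 6→Ekwueme+Nakamura, Jan 7→Tran+Eriksen, Jan 8→Rivera, Jan 9→Rivera, Jan 10→Ekwueme, Jan 11→Tran+Eriksen, Jan 12→Ekwueme, Jan 13→Rivera+Nakamura, Jan 14→Tran.
Total: 33 + 18 + 53 + 28 + 33 + 43 + 43 + 18 + 28 + 33 + 18 + 43 + 53 + 28 = £472.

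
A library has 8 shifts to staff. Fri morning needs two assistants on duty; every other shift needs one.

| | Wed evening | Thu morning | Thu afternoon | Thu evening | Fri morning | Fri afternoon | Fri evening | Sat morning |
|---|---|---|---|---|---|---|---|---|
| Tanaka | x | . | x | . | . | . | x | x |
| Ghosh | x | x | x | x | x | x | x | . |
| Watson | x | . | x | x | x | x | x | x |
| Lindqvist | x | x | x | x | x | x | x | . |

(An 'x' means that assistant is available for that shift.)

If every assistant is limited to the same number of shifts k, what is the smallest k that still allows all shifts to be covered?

3

With 4 assistants and 9 worker-slots to fill, someone must work at least ⌈9/4⌉ = 3 shifts, so k ≥ 3.
k = 3 works: Wed evening→Tanaka, Thu morning→Ghosh, Thu afternoon→Tanaka, Thu evening→Ghosh, Fri morning→Ghosh+Watson, Fri afternoon→Watson, Fri evening→Watson, Sat morning→Tanaka.
Loads: Tanaka 3, Ghosh 3, Watson 3, Lindqvist 0 — all ≤ 3.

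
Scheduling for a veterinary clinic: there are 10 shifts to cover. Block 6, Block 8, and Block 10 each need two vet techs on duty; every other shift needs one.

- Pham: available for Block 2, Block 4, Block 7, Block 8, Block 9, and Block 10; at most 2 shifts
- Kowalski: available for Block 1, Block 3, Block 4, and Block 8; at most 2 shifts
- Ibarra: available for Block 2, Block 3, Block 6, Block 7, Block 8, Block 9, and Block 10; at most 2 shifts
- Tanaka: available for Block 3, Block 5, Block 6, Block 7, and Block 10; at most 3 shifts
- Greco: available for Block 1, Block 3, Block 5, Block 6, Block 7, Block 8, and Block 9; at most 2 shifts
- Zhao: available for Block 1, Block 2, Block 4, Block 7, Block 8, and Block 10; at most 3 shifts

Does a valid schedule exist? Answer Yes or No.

One valid schedule: Block 1→Kowalski, Block 2→Pham, Block 3→Kowalski, Block 4→Pham, Block 5→Tanaka, Block 6→Ibarra+Tanaka, Block 7→Greco, Block 8→Greco+Zhao, Block 9→Ibarra, Block 10→Tanaka+Zhao.
Loads: Pham 2/2, Kowalski 2/2, Ibarra 2/2, Tanaka 3/3, Greco 2/2, Zhao 2/3 — all within limits.

Yes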